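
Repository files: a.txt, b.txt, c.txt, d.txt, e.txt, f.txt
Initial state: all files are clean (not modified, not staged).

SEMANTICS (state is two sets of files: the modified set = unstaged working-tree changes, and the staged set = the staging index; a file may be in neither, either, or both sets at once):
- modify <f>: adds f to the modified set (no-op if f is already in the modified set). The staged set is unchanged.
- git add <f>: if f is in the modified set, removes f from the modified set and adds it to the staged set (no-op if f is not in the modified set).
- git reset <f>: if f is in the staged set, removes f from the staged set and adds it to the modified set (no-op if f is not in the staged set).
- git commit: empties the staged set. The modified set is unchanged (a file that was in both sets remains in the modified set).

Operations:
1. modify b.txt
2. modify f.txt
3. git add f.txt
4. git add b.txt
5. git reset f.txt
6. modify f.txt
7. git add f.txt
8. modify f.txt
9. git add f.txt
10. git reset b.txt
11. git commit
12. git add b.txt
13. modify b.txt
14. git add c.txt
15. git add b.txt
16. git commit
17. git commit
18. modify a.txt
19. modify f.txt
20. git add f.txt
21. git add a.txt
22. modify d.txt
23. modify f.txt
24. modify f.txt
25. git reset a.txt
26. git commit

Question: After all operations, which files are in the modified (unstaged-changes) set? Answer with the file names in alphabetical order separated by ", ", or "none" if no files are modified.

After op 1 (modify b.txt): modified={b.txt} staged={none}
After op 2 (modify f.txt): modified={b.txt, f.txt} staged={none}
After op 3 (git add f.txt): modified={b.txt} staged={f.txt}
After op 4 (git add b.txt): modified={none} staged={b.txt, f.txt}
After op 5 (git reset f.txt): modified={f.txt} staged={b.txt}
After op 6 (modify f.txt): modified={f.txt} staged={b.txt}
After op 7 (git add f.txt): modified={none} staged={b.txt, f.txt}
After op 8 (modify f.txt): modified={f.txt} staged={b.txt, f.txt}
After op 9 (git add f.txt): modified={none} staged={b.txt, f.txt}
After op 10 (git reset b.txt): modified={b.txt} staged={f.txt}
After op 11 (git commit): modified={b.txt} staged={none}
After op 12 (git add b.txt): modified={none} staged={b.txt}
After op 13 (modify b.txt): modified={b.txt} staged={b.txt}
After op 14 (git add c.txt): modified={b.txt} staged={b.txt}
After op 15 (git add b.txt): modified={none} staged={b.txt}
After op 16 (git commit): modified={none} staged={none}
After op 17 (git commit): modified={none} staged={none}
After op 18 (modify a.txt): modified={a.txt} staged={none}
After op 19 (modify f.txt): modified={a.txt, f.txt} staged={none}
After op 20 (git add f.txt): modified={a.txt} staged={f.txt}
After op 21 (git add a.txt): modified={none} staged={a.txt, f.txt}
After op 22 (modify d.txt): modified={d.txt} staged={a.txt, f.txt}
After op 23 (modify f.txt): modified={d.txt, f.txt} staged={a.txt, f.txt}
After op 24 (modify f.txt): modified={d.txt, f.txt} staged={a.txt, f.txt}
After op 25 (git reset a.txt): modified={a.txt, d.txt, f.txt} staged={f.txt}
After op 26 (git commit): modified={a.txt, d.txt, f.txt} staged={none}

Answer: a.txt, d.txt, f.txt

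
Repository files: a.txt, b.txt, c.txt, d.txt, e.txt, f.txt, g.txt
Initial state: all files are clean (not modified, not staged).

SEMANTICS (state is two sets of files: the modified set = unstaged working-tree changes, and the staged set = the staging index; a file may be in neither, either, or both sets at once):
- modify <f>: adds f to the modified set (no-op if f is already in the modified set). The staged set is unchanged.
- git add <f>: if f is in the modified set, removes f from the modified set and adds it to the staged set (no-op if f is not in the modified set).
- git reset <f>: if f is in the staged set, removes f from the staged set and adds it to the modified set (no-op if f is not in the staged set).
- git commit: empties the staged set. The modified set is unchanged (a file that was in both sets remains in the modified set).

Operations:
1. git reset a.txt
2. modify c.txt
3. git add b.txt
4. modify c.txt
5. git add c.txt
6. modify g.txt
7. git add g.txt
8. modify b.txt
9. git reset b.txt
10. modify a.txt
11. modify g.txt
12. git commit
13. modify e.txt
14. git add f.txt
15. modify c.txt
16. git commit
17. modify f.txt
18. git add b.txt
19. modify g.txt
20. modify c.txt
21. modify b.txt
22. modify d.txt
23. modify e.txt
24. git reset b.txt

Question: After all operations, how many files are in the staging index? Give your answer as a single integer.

After op 1 (git reset a.txt): modified={none} staged={none}
After op 2 (modify c.txt): modified={c.txt} staged={none}
After op 3 (git add b.txt): modified={c.txt} staged={none}
After op 4 (modify c.txt): modified={c.txt} staged={none}
After op 5 (git add c.txt): modified={none} staged={c.txt}
After op 6 (modify g.txt): modified={g.txt} staged={c.txt}
After op 7 (git add g.txt): modified={none} staged={c.txt, g.txt}
After op 8 (modify b.txt): modified={b.txt} staged={c.txt, g.txt}
After op 9 (git reset b.txt): modified={b.txt} staged={c.txt, g.txt}
After op 10 (modify a.txt): modified={a.txt, b.txt} staged={c.txt, g.txt}
After op 11 (modify g.txt): modified={a.txt, b.txt, g.txt} staged={c.txt, g.txt}
After op 12 (git commit): modified={a.txt, b.txt, g.txt} staged={none}
After op 13 (modify e.txt): modified={a.txt, b.txt, e.txt, g.txt} staged={none}
After op 14 (git add f.txt): modified={a.txt, b.txt, e.txt, g.txt} staged={none}
After op 15 (modify c.txt): modified={a.txt, b.txt, c.txt, e.txt, g.txt} staged={none}
After op 16 (git commit): modified={a.txt, b.txt, c.txt, e.txt, g.txt} staged={none}
After op 17 (modify f.txt): modified={a.txt, b.txt, c.txt, e.txt, f.txt, g.txt} staged={none}
After op 18 (git add b.txt): modified={a.txt, c.txt, e.txt, f.txt, g.txt} staged={b.txt}
After op 19 (modify g.txt): modified={a.txt, c.txt, e.txt, f.txt, g.txt} staged={b.txt}
After op 20 (modify c.txt): modified={a.txt, c.txt, e.txt, f.txt, g.txt} staged={b.txt}
After op 21 (modify b.txt): modified={a.txt, b.txt, c.txt, e.txt, f.txt, g.txt} staged={b.txt}
After op 22 (modify d.txt): modified={a.txt, b.txt, c.txt, d.txt, e.txt, f.txt, g.txt} staged={b.txt}
After op 23 (modify e.txt): modified={a.txt, b.txt, c.txt, d.txt, e.txt, f.txt, g.txt} staged={b.txt}
After op 24 (git reset b.txt): modified={a.txt, b.txt, c.txt, d.txt, e.txt, f.txt, g.txt} staged={none}
Final staged set: {none} -> count=0

Answer: 0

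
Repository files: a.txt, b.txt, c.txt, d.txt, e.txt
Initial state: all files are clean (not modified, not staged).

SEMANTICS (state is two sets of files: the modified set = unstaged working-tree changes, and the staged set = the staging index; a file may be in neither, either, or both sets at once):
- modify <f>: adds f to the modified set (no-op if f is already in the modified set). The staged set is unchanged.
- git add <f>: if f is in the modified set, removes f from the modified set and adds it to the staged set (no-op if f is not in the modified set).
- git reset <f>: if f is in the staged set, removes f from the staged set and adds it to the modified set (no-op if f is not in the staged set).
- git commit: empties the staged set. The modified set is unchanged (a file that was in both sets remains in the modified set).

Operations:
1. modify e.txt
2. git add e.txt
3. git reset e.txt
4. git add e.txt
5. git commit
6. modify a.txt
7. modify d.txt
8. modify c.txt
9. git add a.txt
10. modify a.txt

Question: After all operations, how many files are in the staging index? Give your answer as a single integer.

After op 1 (modify e.txt): modified={e.txt} staged={none}
After op 2 (git add e.txt): modified={none} staged={e.txt}
After op 3 (git reset e.txt): modified={e.txt} staged={none}
After op 4 (git add e.txt): modified={none} staged={e.txt}
After op 5 (git commit): modified={none} staged={none}
After op 6 (modify a.txt): modified={a.txt} staged={none}
After op 7 (modify d.txt): modified={a.txt, d.txt} staged={none}
After op 8 (modify c.txt): modified={a.txt, c.txt, d.txt} staged={none}
After op 9 (git add a.txt): modified={c.txt, d.txt} staged={a.txt}
After op 10 (modify a.txt): modified={a.txt, c.txt, d.txt} staged={a.txt}
Final staged set: {a.txt} -> count=1

Answer: 1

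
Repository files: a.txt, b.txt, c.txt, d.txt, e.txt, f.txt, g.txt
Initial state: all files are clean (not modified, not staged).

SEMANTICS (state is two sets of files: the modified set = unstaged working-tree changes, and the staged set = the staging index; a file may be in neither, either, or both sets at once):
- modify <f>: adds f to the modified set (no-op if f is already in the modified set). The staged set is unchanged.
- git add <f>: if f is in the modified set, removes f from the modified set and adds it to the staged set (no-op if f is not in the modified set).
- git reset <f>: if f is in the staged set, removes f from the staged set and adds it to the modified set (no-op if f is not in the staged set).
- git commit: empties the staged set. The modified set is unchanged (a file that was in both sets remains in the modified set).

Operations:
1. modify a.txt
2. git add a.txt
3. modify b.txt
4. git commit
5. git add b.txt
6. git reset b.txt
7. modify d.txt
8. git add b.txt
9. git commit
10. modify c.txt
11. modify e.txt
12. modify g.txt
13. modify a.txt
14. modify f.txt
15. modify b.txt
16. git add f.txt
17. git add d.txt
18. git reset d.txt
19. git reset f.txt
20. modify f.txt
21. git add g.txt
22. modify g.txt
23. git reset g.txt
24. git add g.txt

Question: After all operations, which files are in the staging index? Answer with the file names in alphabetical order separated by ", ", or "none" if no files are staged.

Answer: g.txt

Derivation:
After op 1 (modify a.txt): modified={a.txt} staged={none}
After op 2 (git add a.txt): modified={none} staged={a.txt}
After op 3 (modify b.txt): modified={b.txt} staged={a.txt}
After op 4 (git commit): modified={b.txt} staged={none}
After op 5 (git add b.txt): modified={none} staged={b.txt}
After op 6 (git reset b.txt): modified={b.txt} staged={none}
After op 7 (modify d.txt): modified={b.txt, d.txt} staged={none}
After op 8 (git add b.txt): modified={d.txt} staged={b.txt}
After op 9 (git commit): modified={d.txt} staged={none}
After op 10 (modify c.txt): modified={c.txt, d.txt} staged={none}
After op 11 (modify e.txt): modified={c.txt, d.txt, e.txt} staged={none}
After op 12 (modify g.txt): modified={c.txt, d.txt, e.txt, g.txt} staged={none}
After op 13 (modify a.txt): modified={a.txt, c.txt, d.txt, e.txt, g.txt} staged={none}
After op 14 (modify f.txt): modified={a.txt, c.txt, d.txt, e.txt, f.txt, g.txt} staged={none}
After op 15 (modify b.txt): modified={a.txt, b.txt, c.txt, d.txt, e.txt, f.txt, g.txt} staged={none}
After op 16 (git add f.txt): modified={a.txt, b.txt, c.txt, d.txt, e.txt, g.txt} staged={f.txt}
After op 17 (git add d.txt): modified={a.txt, b.txt, c.txt, e.txt, g.txt} staged={d.txt, f.txt}
After op 18 (git reset d.txt): modified={a.txt, b.txt, c.txt, d.txt, e.txt, g.txt} staged={f.txt}
After op 19 (git reset f.txt): modified={a.txt, b.txt, c.txt, d.txt, e.txt, f.txt, g.txt} staged={none}
After op 20 (modify f.txt): modified={a.txt, b.txt, c.txt, d.txt, e.txt, f.txt, g.txt} staged={none}
After op 21 (git add g.txt): modified={a.txt, b.txt, c.txt, d.txt, e.txt, f.txt} staged={g.txt}
After op 22 (modify g.txt): modified={a.txt, b.txt, c.txt, d.txt, e.txt, f.txt, g.txt} staged={g.txt}
After op 23 (git reset g.txt): modified={a.txt, b.txt, c.txt, d.txt, e.txt, f.txt, g.txt} staged={none}
After op 24 (git add g.txt): modified={a.txt, b.txt, c.txt, d.txt, e.txt, f.txt} staged={g.txt}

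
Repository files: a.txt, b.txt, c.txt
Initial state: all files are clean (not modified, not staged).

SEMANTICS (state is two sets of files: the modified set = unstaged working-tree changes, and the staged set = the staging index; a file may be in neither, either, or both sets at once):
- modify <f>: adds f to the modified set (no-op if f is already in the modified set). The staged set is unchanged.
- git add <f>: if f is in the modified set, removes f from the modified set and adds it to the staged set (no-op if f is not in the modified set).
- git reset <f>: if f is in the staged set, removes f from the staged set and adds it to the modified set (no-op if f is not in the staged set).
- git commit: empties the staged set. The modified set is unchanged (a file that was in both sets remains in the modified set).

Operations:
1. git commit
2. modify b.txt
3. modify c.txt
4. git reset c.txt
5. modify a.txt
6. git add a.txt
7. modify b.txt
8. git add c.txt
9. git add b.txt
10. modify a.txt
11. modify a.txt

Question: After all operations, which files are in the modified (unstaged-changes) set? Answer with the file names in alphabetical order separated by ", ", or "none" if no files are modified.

Answer: a.txt

Derivation:
After op 1 (git commit): modified={none} staged={none}
After op 2 (modify b.txt): modified={b.txt} staged={none}
After op 3 (modify c.txt): modified={b.txt, c.txt} staged={none}
After op 4 (git reset c.txt): modified={b.txt, c.txt} staged={none}
After op 5 (modify a.txt): modified={a.txt, b.txt, c.txt} staged={none}
After op 6 (git add a.txt): modified={b.txt, c.txt} staged={a.txt}
After op 7 (modify b.txt): modified={b.txt, c.txt} staged={a.txt}
After op 8 (git add c.txt): modified={b.txt} staged={a.txt, c.txt}
After op 9 (git add b.txt): modified={none} staged={a.txt, b.txt, c.txt}
After op 10 (modify a.txt): modified={a.txt} staged={a.txt, b.txt, c.txt}
After op 11 (modify a.txt): modified={a.txt} staged={a.txt, b.txt, c.txt}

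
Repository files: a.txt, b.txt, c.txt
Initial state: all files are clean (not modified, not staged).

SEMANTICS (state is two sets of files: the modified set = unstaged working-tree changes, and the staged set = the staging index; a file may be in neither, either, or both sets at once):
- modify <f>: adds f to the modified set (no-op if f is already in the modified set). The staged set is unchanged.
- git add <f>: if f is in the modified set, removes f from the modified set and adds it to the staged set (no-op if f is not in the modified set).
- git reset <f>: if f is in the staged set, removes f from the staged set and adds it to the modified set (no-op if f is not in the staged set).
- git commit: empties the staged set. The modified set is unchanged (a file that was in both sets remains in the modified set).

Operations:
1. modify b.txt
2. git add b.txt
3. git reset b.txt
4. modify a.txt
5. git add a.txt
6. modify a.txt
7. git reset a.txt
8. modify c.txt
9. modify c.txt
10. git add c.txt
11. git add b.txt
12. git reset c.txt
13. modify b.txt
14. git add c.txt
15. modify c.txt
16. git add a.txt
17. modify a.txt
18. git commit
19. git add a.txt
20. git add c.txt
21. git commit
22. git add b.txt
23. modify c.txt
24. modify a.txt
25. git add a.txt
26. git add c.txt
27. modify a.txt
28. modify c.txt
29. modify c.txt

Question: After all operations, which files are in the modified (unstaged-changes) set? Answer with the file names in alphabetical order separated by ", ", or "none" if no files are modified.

Answer: a.txt, c.txt

Derivation:
After op 1 (modify b.txt): modified={b.txt} staged={none}
After op 2 (git add b.txt): modified={none} staged={b.txt}
After op 3 (git reset b.txt): modified={b.txt} staged={none}
After op 4 (modify a.txt): modified={a.txt, b.txt} staged={none}
After op 5 (git add a.txt): modified={b.txt} staged={a.txt}
After op 6 (modify a.txt): modified={a.txt, b.txt} staged={a.txt}
After op 7 (git reset a.txt): modified={a.txt, b.txt} staged={none}
After op 8 (modify c.txt): modified={a.txt, b.txt, c.txt} staged={none}
After op 9 (modify c.txt): modified={a.txt, b.txt, c.txt} staged={none}
After op 10 (git add c.txt): modified={a.txt, b.txt} staged={c.txt}
After op 11 (git add b.txt): modified={a.txt} staged={b.txt, c.txt}
After op 12 (git reset c.txt): modified={a.txt, c.txt} staged={b.txt}
After op 13 (modify b.txt): modified={a.txt, b.txt, c.txt} staged={b.txt}
After op 14 (git add c.txt): modified={a.txt, b.txt} staged={b.txt, c.txt}
After op 15 (modify c.txt): modified={a.txt, b.txt, c.txt} staged={b.txt, c.txt}
After op 16 (git add a.txt): modified={b.txt, c.txt} staged={a.txt, b.txt, c.txt}
After op 17 (modify a.txt): modified={a.txt, b.txt, c.txt} staged={a.txt, b.txt, c.txt}
After op 18 (git commit): modified={a.txt, b.txt, c.txt} staged={none}
After op 19 (git add a.txt): modified={b.txt, c.txt} staged={a.txt}
After op 20 (git add c.txt): modified={b.txt} staged={a.txt, c.txt}
After op 21 (git commit): modified={b.txt} staged={none}
After op 22 (git add b.txt): modified={none} staged={b.txt}
After op 23 (modify c.txt): modified={c.txt} staged={b.txt}
After op 24 (modify a.txt): modified={a.txt, c.txt} staged={b.txt}
After op 25 (git add a.txt): modified={c.txt} staged={a.txt, b.txt}
After op 26 (git add c.txt): modified={none} staged={a.txt, b.txt, c.txt}
After op 27 (modify a.txt): modified={a.txt} staged={a.txt, b.txt, c.txt}
After op 28 (modify c.txt): modified={a.txt, c.txt} staged={a.txt, b.txt, c.txt}
After op 29 (modify c.txt): modified={a.txt, c.txt} staged={a.txt, b.txt, c.txt}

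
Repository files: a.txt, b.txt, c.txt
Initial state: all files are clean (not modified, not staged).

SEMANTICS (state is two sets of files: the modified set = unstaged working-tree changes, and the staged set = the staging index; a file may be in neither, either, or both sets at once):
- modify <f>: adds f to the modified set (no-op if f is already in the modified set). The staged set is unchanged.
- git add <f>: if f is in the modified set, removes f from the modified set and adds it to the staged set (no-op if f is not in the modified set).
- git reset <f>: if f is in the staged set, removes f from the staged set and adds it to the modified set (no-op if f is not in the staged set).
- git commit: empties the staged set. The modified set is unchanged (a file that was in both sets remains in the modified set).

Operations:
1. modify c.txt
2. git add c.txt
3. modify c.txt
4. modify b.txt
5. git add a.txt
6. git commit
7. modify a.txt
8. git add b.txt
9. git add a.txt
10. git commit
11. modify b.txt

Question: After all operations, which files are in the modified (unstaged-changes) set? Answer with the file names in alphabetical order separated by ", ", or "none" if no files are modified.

After op 1 (modify c.txt): modified={c.txt} staged={none}
After op 2 (git add c.txt): modified={none} staged={c.txt}
After op 3 (modify c.txt): modified={c.txt} staged={c.txt}
After op 4 (modify b.txt): modified={b.txt, c.txt} staged={c.txt}
After op 5 (git add a.txt): modified={b.txt, c.txt} staged={c.txt}
After op 6 (git commit): modified={b.txt, c.txt} staged={none}
After op 7 (modify a.txt): modified={a.txt, b.txt, c.txt} staged={none}
After op 8 (git add b.txt): modified={a.txt, c.txt} staged={b.txt}
After op 9 (git add a.txt): modified={c.txt} staged={a.txt, b.txt}
After op 10 (git commit): modified={c.txt} staged={none}
After op 11 (modify b.txt): modified={b.txt, c.txt} staged={none}

Answer: b.txt, c.txt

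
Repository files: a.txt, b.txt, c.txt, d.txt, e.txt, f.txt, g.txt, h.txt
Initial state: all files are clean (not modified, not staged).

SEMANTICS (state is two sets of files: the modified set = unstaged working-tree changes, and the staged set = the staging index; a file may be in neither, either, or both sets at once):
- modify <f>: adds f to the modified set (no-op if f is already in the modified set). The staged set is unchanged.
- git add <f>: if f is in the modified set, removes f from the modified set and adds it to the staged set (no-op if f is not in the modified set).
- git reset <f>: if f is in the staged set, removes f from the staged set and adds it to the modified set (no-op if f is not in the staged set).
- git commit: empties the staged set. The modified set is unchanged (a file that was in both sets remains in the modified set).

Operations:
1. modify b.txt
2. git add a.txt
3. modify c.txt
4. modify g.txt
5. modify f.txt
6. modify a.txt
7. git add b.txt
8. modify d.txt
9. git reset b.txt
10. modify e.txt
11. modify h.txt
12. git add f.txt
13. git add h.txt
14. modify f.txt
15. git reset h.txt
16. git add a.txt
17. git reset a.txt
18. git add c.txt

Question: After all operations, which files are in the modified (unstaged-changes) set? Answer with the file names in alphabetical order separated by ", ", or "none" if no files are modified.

After op 1 (modify b.txt): modified={b.txt} staged={none}
After op 2 (git add a.txt): modified={b.txt} staged={none}
After op 3 (modify c.txt): modified={b.txt, c.txt} staged={none}
After op 4 (modify g.txt): modified={b.txt, c.txt, g.txt} staged={none}
After op 5 (modify f.txt): modified={b.txt, c.txt, f.txt, g.txt} staged={none}
After op 6 (modify a.txt): modified={a.txt, b.txt, c.txt, f.txt, g.txt} staged={none}
After op 7 (git add b.txt): modified={a.txt, c.txt, f.txt, g.txt} staged={b.txt}
After op 8 (modify d.txt): modified={a.txt, c.txt, d.txt, f.txt, g.txt} staged={b.txt}
After op 9 (git reset b.txt): modified={a.txt, b.txt, c.txt, d.txt, f.txt, g.txt} staged={none}
After op 10 (modify e.txt): modified={a.txt, b.txt, c.txt, d.txt, e.txt, f.txt, g.txt} staged={none}
After op 11 (modify h.txt): modified={a.txt, b.txt, c.txt, d.txt, e.txt, f.txt, g.txt, h.txt} staged={none}
After op 12 (git add f.txt): modified={a.txt, b.txt, c.txt, d.txt, e.txt, g.txt, h.txt} staged={f.txt}
After op 13 (git add h.txt): modified={a.txt, b.txt, c.txt, d.txt, e.txt, g.txt} staged={f.txt, h.txt}
After op 14 (modify f.txt): modified={a.txt, b.txt, c.txt, d.txt, e.txt, f.txt, g.txt} staged={f.txt, h.txt}
After op 15 (git reset h.txt): modified={a.txt, b.txt, c.txt, d.txt, e.txt, f.txt, g.txt, h.txt} staged={f.txt}
After op 16 (git add a.txt): modified={b.txt, c.txt, d.txt, e.txt, f.txt, g.txt, h.txt} staged={a.txt, f.txt}
After op 17 (git reset a.txt): modified={a.txt, b.txt, c.txt, d.txt, e.txt, f.txt, g.txt, h.txt} staged={f.txt}
After op 18 (git add c.txt): modified={a.txt, b.txt, d.txt, e.txt, f.txt, g.txt, h.txt} staged={c.txt, f.txt}

Answer: a.txt, b.txt, d.txt, e.txt, f.txt, g.txt, h.txt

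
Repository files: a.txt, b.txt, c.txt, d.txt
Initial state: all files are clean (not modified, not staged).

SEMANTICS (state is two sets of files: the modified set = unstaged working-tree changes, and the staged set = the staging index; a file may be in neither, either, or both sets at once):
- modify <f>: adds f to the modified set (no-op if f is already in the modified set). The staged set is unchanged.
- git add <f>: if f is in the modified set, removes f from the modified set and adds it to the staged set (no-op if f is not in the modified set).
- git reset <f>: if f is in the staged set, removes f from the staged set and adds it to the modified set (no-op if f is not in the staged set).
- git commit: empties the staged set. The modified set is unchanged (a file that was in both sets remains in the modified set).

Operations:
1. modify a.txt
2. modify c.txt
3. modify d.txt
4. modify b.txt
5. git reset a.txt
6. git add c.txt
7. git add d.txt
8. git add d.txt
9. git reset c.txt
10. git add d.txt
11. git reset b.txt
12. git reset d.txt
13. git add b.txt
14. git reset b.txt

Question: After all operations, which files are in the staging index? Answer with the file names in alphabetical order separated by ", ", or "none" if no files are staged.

After op 1 (modify a.txt): modified={a.txt} staged={none}
After op 2 (modify c.txt): modified={a.txt, c.txt} staged={none}
After op 3 (modify d.txt): modified={a.txt, c.txt, d.txt} staged={none}
After op 4 (modify b.txt): modified={a.txt, b.txt, c.txt, d.txt} staged={none}
After op 5 (git reset a.txt): modified={a.txt, b.txt, c.txt, d.txt} staged={none}
After op 6 (git add c.txt): modified={a.txt, b.txt, d.txt} staged={c.txt}
After op 7 (git add d.txt): modified={a.txt, b.txt} staged={c.txt, d.txt}
After op 8 (git add d.txt): modified={a.txt, b.txt} staged={c.txt, d.txt}
After op 9 (git reset c.txt): modified={a.txt, b.txt, c.txt} staged={d.txt}
After op 10 (git add d.txt): modified={a.txt, b.txt, c.txt} staged={d.txt}
After op 11 (git reset b.txt): modified={a.txt, b.txt, c.txt} staged={d.txt}
After op 12 (git reset d.txt): modified={a.txt, b.txt, c.txt, d.txt} staged={none}
After op 13 (git add b.txt): modified={a.txt, c.txt, d.txt} staged={b.txt}
After op 14 (git reset b.txt): modified={a.txt, b.txt, c.txt, d.txt} staged={none}

Answer: none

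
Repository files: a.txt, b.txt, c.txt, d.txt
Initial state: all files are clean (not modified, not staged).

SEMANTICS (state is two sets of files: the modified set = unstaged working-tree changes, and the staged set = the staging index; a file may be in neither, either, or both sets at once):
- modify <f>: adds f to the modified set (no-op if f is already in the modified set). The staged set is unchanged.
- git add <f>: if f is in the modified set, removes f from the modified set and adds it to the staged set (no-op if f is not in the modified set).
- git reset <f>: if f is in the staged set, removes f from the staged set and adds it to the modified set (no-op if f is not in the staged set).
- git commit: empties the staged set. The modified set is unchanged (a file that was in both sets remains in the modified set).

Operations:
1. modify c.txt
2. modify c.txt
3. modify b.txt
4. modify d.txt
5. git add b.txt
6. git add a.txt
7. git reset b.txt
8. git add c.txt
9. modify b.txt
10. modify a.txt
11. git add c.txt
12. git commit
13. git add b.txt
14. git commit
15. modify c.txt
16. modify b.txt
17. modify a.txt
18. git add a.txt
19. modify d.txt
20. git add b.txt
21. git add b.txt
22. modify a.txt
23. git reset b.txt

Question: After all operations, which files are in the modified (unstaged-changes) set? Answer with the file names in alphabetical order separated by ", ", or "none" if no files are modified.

After op 1 (modify c.txt): modified={c.txt} staged={none}
After op 2 (modify c.txt): modified={c.txt} staged={none}
After op 3 (modify b.txt): modified={b.txt, c.txt} staged={none}
After op 4 (modify d.txt): modified={b.txt, c.txt, d.txt} staged={none}
After op 5 (git add b.txt): modified={c.txt, d.txt} staged={b.txt}
After op 6 (git add a.txt): modified={c.txt, d.txt} staged={b.txt}
After op 7 (git reset b.txt): modified={b.txt, c.txt, d.txt} staged={none}
After op 8 (git add c.txt): modified={b.txt, d.txt} staged={c.txt}
After op 9 (modify b.txt): modified={b.txt, d.txt} staged={c.txt}
After op 10 (modify a.txt): modified={a.txt, b.txt, d.txt} staged={c.txt}
After op 11 (git add c.txt): modified={a.txt, b.txt, d.txt} staged={c.txt}
After op 12 (git commit): modified={a.txt, b.txt, d.txt} staged={none}
After op 13 (git add b.txt): modified={a.txt, d.txt} staged={b.txt}
After op 14 (git commit): modified={a.txt, d.txt} staged={none}
After op 15 (modify c.txt): modified={a.txt, c.txt, d.txt} staged={none}
After op 16 (modify b.txt): modified={a.txt, b.txt, c.txt, d.txt} staged={none}
After op 17 (modify a.txt): modified={a.txt, b.txt, c.txt, d.txt} staged={none}
After op 18 (git add a.txt): modified={b.txt, c.txt, d.txt} staged={a.txt}
After op 19 (modify d.txt): modified={b.txt, c.txt, d.txt} staged={a.txt}
After op 20 (git add b.txt): modified={c.txt, d.txt} staged={a.txt, b.txt}
After op 21 (git add b.txt): modified={c.txt, d.txt} staged={a.txt, b.txt}
After op 22 (modify a.txt): modified={a.txt, c.txt, d.txt} staged={a.txt, b.txt}
After op 23 (git reset b.txt): modified={a.txt, b.txt, c.txt, d.txt} staged={a.txt}

Answer: a.txt, b.txt, c.txt, d.txt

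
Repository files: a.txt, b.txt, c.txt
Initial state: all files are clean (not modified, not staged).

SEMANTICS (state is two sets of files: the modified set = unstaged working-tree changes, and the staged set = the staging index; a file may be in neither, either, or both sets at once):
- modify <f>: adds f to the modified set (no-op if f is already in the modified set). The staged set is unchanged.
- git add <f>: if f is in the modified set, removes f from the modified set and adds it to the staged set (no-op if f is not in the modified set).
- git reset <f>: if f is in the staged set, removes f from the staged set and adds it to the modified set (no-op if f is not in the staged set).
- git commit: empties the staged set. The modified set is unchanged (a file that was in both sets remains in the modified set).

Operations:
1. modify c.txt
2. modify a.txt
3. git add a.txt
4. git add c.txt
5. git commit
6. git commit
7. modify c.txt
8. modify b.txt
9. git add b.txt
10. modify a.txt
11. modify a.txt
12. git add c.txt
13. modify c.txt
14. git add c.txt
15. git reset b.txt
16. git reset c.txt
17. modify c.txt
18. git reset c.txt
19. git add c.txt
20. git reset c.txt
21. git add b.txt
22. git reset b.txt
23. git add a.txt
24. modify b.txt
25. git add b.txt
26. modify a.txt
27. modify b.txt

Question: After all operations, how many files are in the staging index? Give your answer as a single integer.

Answer: 2

Derivation:
After op 1 (modify c.txt): modified={c.txt} staged={none}
After op 2 (modify a.txt): modified={a.txt, c.txt} staged={none}
After op 3 (git add a.txt): modified={c.txt} staged={a.txt}
After op 4 (git add c.txt): modified={none} staged={a.txt, c.txt}
After op 5 (git commit): modified={none} staged={none}
After op 6 (git commit): modified={none} staged={none}
After op 7 (modify c.txt): modified={c.txt} staged={none}
After op 8 (modify b.txt): modified={b.txt, c.txt} staged={none}
After op 9 (git add b.txt): modified={c.txt} staged={b.txt}
After op 10 (modify a.txt): modified={a.txt, c.txt} staged={b.txt}
After op 11 (modify a.txt): modified={a.txt, c.txt} staged={b.txt}
After op 12 (git add c.txt): modified={a.txt} staged={b.txt, c.txt}
After op 13 (modify c.txt): modified={a.txt, c.txt} staged={b.txt, c.txt}
After op 14 (git add c.txt): modified={a.txt} staged={b.txt, c.txt}
After op 15 (git reset b.txt): modified={a.txt, b.txt} staged={c.txt}
After op 16 (git reset c.txt): modified={a.txt, b.txt, c.txt} staged={none}
After op 17 (modify c.txt): modified={a.txt, b.txt, c.txt} staged={none}
After op 18 (git reset c.txt): modified={a.txt, b.txt, c.txt} staged={none}
After op 19 (git add c.txt): modified={a.txt, b.txt} staged={c.txt}
After op 20 (git reset c.txt): modified={a.txt, b.txt, c.txt} staged={none}
After op 21 (git add b.txt): modified={a.txt, c.txt} staged={b.txt}
After op 22 (git reset b.txt): modified={a.txt, b.txt, c.txt} staged={none}
After op 23 (git add a.txt): modified={b.txt, c.txt} staged={a.txt}
After op 24 (modify b.txt): modified={b.txt, c.txt} staged={a.txt}
After op 25 (git add b.txt): modified={c.txt} staged={a.txt, b.txt}
After op 26 (modify a.txt): modified={a.txt, c.txt} staged={a.txt, b.txt}
After op 27 (modify b.txt): modified={a.txt, b.txt, c.txt} staged={a.txt, b.txt}
Final staged set: {a.txt, b.txt} -> count=2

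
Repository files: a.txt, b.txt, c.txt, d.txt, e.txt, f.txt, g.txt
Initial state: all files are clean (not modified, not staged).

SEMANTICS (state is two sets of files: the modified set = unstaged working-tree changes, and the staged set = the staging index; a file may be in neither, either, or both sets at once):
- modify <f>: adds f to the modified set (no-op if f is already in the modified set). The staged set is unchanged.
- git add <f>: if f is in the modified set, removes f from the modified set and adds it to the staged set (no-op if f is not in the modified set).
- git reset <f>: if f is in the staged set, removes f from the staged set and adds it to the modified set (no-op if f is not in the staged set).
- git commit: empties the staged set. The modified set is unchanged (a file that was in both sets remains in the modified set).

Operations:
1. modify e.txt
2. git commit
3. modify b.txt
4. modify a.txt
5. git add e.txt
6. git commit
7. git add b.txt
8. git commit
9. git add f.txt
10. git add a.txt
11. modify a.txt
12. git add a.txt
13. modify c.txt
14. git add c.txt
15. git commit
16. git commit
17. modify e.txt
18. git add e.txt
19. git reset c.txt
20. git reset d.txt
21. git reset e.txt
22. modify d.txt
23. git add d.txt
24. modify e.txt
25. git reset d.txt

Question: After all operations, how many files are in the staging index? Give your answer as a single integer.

Answer: 0

Derivation:
After op 1 (modify e.txt): modified={e.txt} staged={none}
After op 2 (git commit): modified={e.txt} staged={none}
After op 3 (modify b.txt): modified={b.txt, e.txt} staged={none}
After op 4 (modify a.txt): modified={a.txt, b.txt, e.txt} staged={none}
After op 5 (git add e.txt): modified={a.txt, b.txt} staged={e.txt}
After op 6 (git commit): modified={a.txt, b.txt} staged={none}
After op 7 (git add b.txt): modified={a.txt} staged={b.txt}
After op 8 (git commit): modified={a.txt} staged={none}
After op 9 (git add f.txt): modified={a.txt} staged={none}
After op 10 (git add a.txt): modified={none} staged={a.txt}
After op 11 (modify a.txt): modified={a.txt} staged={a.txt}
After op 12 (git add a.txt): modified={none} staged={a.txt}
After op 13 (modify c.txt): modified={c.txt} staged={a.txt}
After op 14 (git add c.txt): modified={none} staged={a.txt, c.txt}
After op 15 (git commit): modified={none} staged={none}
After op 16 (git commit): modified={none} staged={none}
After op 17 (modify e.txt): modified={e.txt} staged={none}
After op 18 (git add e.txt): modified={none} staged={e.txt}
After op 19 (git reset c.txt): modified={none} staged={e.txt}
After op 20 (git reset d.txt): modified={none} staged={e.txt}
After op 21 (git reset e.txt): modified={e.txt} staged={none}
After op 22 (modify d.txt): modified={d.txt, e.txt} staged={none}
After op 23 (git add d.txt): modified={e.txt} staged={d.txt}
After op 24 (modify e.txt): modified={e.txt} staged={d.txt}
After op 25 (git reset d.txt): modified={d.txt, e.txt} staged={none}
Final staged set: {none} -> count=0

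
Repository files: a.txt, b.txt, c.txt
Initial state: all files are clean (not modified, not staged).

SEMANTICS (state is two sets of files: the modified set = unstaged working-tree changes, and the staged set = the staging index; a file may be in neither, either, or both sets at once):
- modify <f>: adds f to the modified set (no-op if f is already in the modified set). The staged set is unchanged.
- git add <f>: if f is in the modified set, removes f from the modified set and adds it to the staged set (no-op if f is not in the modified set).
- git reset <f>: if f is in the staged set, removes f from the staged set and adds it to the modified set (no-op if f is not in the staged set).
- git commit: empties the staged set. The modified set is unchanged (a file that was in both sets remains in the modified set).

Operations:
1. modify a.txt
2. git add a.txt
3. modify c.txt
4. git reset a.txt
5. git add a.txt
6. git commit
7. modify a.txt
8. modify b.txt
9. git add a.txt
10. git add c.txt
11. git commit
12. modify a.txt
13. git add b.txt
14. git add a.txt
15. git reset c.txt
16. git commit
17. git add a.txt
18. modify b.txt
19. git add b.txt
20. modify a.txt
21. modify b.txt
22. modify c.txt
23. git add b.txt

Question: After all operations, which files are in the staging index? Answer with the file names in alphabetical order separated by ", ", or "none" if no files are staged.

After op 1 (modify a.txt): modified={a.txt} staged={none}
After op 2 (git add a.txt): modified={none} staged={a.txt}
After op 3 (modify c.txt): modified={c.txt} staged={a.txt}
After op 4 (git reset a.txt): modified={a.txt, c.txt} staged={none}
After op 5 (git add a.txt): modified={c.txt} staged={a.txt}
After op 6 (git commit): modified={c.txt} staged={none}
After op 7 (modify a.txt): modified={a.txt, c.txt} staged={none}
After op 8 (modify b.txt): modified={a.txt, b.txt, c.txt} staged={none}
After op 9 (git add a.txt): modified={b.txt, c.txt} staged={a.txt}
After op 10 (git add c.txt): modified={b.txt} staged={a.txt, c.txt}
After op 11 (git commit): modified={b.txt} staged={none}
After op 12 (modify a.txt): modified={a.txt, b.txt} staged={none}
After op 13 (git add b.txt): modified={a.txt} staged={b.txt}
After op 14 (git add a.txt): modified={none} staged={a.txt, b.txt}
After op 15 (git reset c.txt): modified={none} staged={a.txt, b.txt}
After op 16 (git commit): modified={none} staged={none}
After op 17 (git add a.txt): modified={none} staged={none}
After op 18 (modify b.txt): modified={b.txt} staged={none}
After op 19 (git add b.txt): modified={none} staged={b.txt}
After op 20 (modify a.txt): modified={a.txt} staged={b.txt}
After op 21 (modify b.txt): modified={a.txt, b.txt} staged={b.txt}
After op 22 (modify c.txt): modified={a.txt, b.txt, c.txt} staged={b.txt}
After op 23 (git add b.txt): modified={a.txt, c.txt} staged={b.txt}

Answer: b.txt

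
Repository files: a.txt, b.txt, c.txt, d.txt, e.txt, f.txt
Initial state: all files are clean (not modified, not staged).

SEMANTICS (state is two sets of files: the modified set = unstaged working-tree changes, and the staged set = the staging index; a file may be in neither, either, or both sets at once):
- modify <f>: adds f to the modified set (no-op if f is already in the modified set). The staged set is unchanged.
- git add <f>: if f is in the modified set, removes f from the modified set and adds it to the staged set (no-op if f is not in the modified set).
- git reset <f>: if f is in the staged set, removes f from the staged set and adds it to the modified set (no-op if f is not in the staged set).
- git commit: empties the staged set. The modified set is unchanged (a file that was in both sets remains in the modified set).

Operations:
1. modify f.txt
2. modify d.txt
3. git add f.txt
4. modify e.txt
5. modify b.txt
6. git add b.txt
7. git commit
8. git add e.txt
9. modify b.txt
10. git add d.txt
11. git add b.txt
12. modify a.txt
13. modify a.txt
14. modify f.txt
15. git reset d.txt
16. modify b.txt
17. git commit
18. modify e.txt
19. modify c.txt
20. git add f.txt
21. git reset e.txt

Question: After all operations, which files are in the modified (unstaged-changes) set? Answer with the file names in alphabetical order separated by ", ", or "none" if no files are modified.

After op 1 (modify f.txt): modified={f.txt} staged={none}
After op 2 (modify d.txt): modified={d.txt, f.txt} staged={none}
After op 3 (git add f.txt): modified={d.txt} staged={f.txt}
After op 4 (modify e.txt): modified={d.txt, e.txt} staged={f.txt}
After op 5 (modify b.txt): modified={b.txt, d.txt, e.txt} staged={f.txt}
After op 6 (git add b.txt): modified={d.txt, e.txt} staged={b.txt, f.txt}
After op 7 (git commit): modified={d.txt, e.txt} staged={none}
After op 8 (git add e.txt): modified={d.txt} staged={e.txt}
After op 9 (modify b.txt): modified={b.txt, d.txt} staged={e.txt}
After op 10 (git add d.txt): modified={b.txt} staged={d.txt, e.txt}
After op 11 (git add b.txt): modified={none} staged={b.txt, d.txt, e.txt}
After op 12 (modify a.txt): modified={a.txt} staged={b.txt, d.txt, e.txt}
After op 13 (modify a.txt): modified={a.txt} staged={b.txt, d.txt, e.txt}
After op 14 (modify f.txt): modified={a.txt, f.txt} staged={b.txt, d.txt, e.txt}
After op 15 (git reset d.txt): modified={a.txt, d.txt, f.txt} staged={b.txt, e.txt}
After op 16 (modify b.txt): modified={a.txt, b.txt, d.txt, f.txt} staged={b.txt, e.txt}
After op 17 (git commit): modified={a.txt, b.txt, d.txt, f.txt} staged={none}
After op 18 (modify e.txt): modified={a.txt, b.txt, d.txt, e.txt, f.txt} staged={none}
After op 19 (modify c.txt): modified={a.txt, b.txt, c.txt, d.txt, e.txt, f.txt} staged={none}
After op 20 (git add f.txt): modified={a.txt, b.txt, c.txt, d.txt, e.txt} staged={f.txt}
After op 21 (git reset e.txt): modified={a.txt, b.txt, c.txt, d.txt, e.txt} staged={f.txt}

Answer: a.txt, b.txt, c.txt, d.txt, e.txt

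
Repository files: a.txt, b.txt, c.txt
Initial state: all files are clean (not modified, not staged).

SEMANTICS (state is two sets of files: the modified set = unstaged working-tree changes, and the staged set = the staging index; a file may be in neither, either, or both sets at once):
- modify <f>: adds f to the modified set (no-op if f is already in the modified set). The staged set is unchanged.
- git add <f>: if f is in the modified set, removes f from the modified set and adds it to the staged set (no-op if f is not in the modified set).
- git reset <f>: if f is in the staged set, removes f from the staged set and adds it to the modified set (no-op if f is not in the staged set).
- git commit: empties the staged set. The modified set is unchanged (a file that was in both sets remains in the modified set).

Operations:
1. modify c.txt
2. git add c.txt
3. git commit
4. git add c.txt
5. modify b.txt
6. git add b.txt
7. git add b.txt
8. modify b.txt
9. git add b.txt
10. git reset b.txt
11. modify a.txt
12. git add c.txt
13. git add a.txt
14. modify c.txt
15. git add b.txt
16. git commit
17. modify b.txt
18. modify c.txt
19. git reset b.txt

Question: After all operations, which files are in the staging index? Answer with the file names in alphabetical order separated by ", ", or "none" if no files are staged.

After op 1 (modify c.txt): modified={c.txt} staged={none}
After op 2 (git add c.txt): modified={none} staged={c.txt}
After op 3 (git commit): modified={none} staged={none}
After op 4 (git add c.txt): modified={none} staged={none}
After op 5 (modify b.txt): modified={b.txt} staged={none}
After op 6 (git add b.txt): modified={none} staged={b.txt}
After op 7 (git add b.txt): modified={none} staged={b.txt}
After op 8 (modify b.txt): modified={b.txt} staged={b.txt}
After op 9 (git add b.txt): modified={none} staged={b.txt}
After op 10 (git reset b.txt): modified={b.txt} staged={none}
After op 11 (modify a.txt): modified={a.txt, b.txt} staged={none}
After op 12 (git add c.txt): modified={a.txt, b.txt} staged={none}
After op 13 (git add a.txt): modified={b.txt} staged={a.txt}
After op 14 (modify c.txt): modified={b.txt, c.txt} staged={a.txt}
After op 15 (git add b.txt): modified={c.txt} staged={a.txt, b.txt}
After op 16 (git commit): modified={c.txt} staged={none}
After op 17 (modify b.txt): modified={b.txt, c.txt} staged={none}
After op 18 (modify c.txt): modified={b.txt, c.txt} staged={none}
After op 19 (git reset b.txt): modified={b.txt, c.txt} staged={none}

Answer: none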